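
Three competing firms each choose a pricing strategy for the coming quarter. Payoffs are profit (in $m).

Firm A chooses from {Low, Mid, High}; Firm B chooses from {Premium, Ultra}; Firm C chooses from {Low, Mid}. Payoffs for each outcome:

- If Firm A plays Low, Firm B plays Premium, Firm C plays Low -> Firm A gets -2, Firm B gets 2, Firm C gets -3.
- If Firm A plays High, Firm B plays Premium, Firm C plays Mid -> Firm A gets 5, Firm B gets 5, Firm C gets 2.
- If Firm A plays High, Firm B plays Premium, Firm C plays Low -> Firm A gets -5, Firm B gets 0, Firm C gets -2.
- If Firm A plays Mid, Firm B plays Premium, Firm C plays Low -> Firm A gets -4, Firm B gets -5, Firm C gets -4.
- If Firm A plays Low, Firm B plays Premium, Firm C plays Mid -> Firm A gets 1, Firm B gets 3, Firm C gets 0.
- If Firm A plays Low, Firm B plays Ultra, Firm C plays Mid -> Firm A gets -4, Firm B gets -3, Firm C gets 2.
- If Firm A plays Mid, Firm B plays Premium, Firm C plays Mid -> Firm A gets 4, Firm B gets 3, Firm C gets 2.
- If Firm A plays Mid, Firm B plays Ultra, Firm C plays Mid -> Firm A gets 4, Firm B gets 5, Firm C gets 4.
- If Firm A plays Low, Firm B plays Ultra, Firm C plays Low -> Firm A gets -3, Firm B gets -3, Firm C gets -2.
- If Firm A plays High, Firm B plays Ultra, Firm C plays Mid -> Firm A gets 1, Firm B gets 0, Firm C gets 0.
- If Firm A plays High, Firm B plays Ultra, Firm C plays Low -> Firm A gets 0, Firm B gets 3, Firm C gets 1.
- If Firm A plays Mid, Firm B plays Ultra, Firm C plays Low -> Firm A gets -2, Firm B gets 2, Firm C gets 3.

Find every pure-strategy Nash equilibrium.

(Low, Premium, Low): Firm C can switch to Mid (-3 → 0). Not NE.
(Low, Premium, Mid): Firm A can switch to Mid (1 → 4). Not NE.
(Low, Ultra, Low): Firm A can switch to Mid (-3 → -2). Not NE.
(Low, Ultra, Mid): Firm A can switch to Mid (-4 → 4). Not NE.
(Mid, Premium, Low): Firm A can switch to Low (-4 → -2). Not NE.
(Mid, Premium, Mid): Firm A can switch to High (4 → 5). Not NE.
(Mid, Ultra, Low): Firm A can switch to High (-2 → 0). Not NE.
(Mid, Ultra, Mid): Firm A gets 4, best alternative 1; Firm B gets 5, best alternative 3; Firm C gets 4, best alternative 3. No profitable deviation — NE.
(High, Premium, Low): Firm A can switch to Low (-5 → -2). Not NE.
(High, Premium, Mid): Firm A gets 5, best alternative 4; Firm B gets 5, best alternative 0; Firm C gets 2, best alternative -2. No profitable deviation — NE.
(High, Ultra, Low): Firm A gets 0, best alternative -2; Firm B gets 3, best alternative 0; Firm C gets 1, best alternative 0. No profitable deviation — NE.
(The remaining 1 profile has a profitable deviation by the same check.)

(Mid, Ultra, Mid); (High, Premium, Mid); (High, Ultra, Low)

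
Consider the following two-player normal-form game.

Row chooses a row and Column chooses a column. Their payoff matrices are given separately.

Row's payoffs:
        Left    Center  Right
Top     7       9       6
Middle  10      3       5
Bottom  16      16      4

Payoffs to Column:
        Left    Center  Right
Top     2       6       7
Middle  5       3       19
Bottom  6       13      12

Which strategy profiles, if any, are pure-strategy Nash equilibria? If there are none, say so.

Check each profile: it is a Nash equilibrium iff no player can strictly gain by switching unilaterally.
(Top, Left): Row can switch to Middle (7 → 10). Not NE.
(Top, Center): Row can switch to Bottom (9 → 16). Not NE.
(Top, Right): Row gets 6, best alternative 5; Column gets 7, best alternative 6. No profitable deviation — NE.
(Middle, Left): Row can switch to Bottom (10 → 16). Not NE.
(Middle, Center): Row can switch to Top (3 → 9). Not NE.
(Middle, Right): Row can switch to Top (5 → 6). Not NE.
(Bottom, Left): Column can switch to Center (6 → 13). Not NE.
(Bottom, Center): Row gets 16, best alternative 9; Column gets 13, best alternative 12. No profitable deviation — NE.
(Bottom, Right): Row can switch to Top (4 → 6). Not NE.

The pure Nash equilibria are (Top, Right) and (Bottom, Center).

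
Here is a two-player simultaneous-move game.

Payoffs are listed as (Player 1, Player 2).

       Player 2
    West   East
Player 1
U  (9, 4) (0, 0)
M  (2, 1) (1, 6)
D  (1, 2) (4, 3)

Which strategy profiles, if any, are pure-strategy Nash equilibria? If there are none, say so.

Player 1 against West: payoffs 9, 2, 1 → best response U.
Player 1 against East: payoffs 0, 1, 4 → best response D.
Player 2 against U: payoffs 4, 0 → best response West.
Player 2 against M: payoffs 1, 6 → best response East.
Player 2 against D: payoffs 2, 3 → best response East.
Mutual best responses: (U, West); (D, East).

The pure Nash equilibria are (U, West) and (D, East).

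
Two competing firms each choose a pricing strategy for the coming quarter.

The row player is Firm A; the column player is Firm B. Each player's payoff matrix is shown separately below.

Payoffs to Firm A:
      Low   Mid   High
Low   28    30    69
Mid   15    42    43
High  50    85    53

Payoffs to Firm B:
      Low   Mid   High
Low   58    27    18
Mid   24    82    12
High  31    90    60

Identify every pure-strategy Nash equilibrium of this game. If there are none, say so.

Pure NE: (High, Mid)

Firm A against Low: payoffs 28, 15, 50 → best response High.
Firm A against Mid: payoffs 30, 42, 85 → best response High.
Firm A against High: payoffs 69, 43, 53 → best response Low.
Firm B against Low: payoffs 58, 27, 18 → best response Low.
Firm B against Mid: payoffs 24, 82, 12 → best response Mid.
Firm B against High: payoffs 31, 90, 60 → best response Mid.
Mutual best responses: (High, Mid).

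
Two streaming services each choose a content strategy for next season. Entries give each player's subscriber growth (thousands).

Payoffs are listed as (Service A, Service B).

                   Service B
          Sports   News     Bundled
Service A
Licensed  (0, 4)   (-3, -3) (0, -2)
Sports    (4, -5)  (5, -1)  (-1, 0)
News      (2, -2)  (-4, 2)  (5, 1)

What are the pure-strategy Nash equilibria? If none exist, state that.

For each player, find the best response to each opponent profile; mutual best responses are the pure NE.
Service A against Sports: payoffs 0, 4, 2 → best response Sports.
Service A against News: payoffs -3, 5, -4 → best response Sports.
Service A against Bundled: payoffs 0, -1, 5 → best response News.
Service B against Licensed: payoffs 4, -3, -2 → best response Sports.
Service B against Sports: payoffs -5, -1, 0 → best response Bundled.
Service B against News: payoffs -2, 2, 1 → best response News.
No profile is a mutual best response for all players.

none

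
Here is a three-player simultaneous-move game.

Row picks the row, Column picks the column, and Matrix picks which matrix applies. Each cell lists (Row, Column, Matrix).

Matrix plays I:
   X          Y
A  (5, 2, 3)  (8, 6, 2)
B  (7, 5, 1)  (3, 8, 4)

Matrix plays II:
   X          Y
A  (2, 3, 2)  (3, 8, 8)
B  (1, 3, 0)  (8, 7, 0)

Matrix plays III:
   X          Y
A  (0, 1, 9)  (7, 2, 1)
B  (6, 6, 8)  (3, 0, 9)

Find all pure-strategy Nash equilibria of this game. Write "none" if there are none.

(A, X, I): Row can switch to B (5 → 7). Not NE.
(A, X, II): Column can switch to Y (3 → 8). Not NE.
(A, X, III): Row can switch to B (0 → 6). Not NE.
(A, Y, I): Matrix can switch to II (2 → 8). Not NE.
(A, Y, II): Row can switch to B (3 → 8). Not NE.
(A, Y, III): Matrix can switch to I (1 → 2). Not NE.
(B, X, I): Column can switch to Y (5 → 8). Not NE.
(B, X, II): Row can switch to A (1 → 2). Not NE.
(B, X, III): Row gets 6, best alternative 0; Column gets 6, best alternative 0; Matrix gets 8, best alternative 1. No profitable deviation — NE.
(B, Y, I): Row can switch to A (3 → 8). Not NE.
(B, Y, II): Matrix can switch to I (0 → 4). Not NE.
(B, Y, III): Row can switch to A (3 → 7). Not NE.

Pure NE: (B, X, III)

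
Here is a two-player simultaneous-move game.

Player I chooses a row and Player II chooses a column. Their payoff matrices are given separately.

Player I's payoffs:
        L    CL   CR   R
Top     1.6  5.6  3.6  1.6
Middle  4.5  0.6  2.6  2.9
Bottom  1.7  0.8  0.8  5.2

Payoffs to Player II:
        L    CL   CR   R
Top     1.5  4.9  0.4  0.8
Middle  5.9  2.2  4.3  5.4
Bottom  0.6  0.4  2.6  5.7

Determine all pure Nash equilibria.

(Top, L): Player I can switch to Middle (1.6 → 4.5). Not NE.
(Top, CL): Player I gets 5.6, best alternative 0.8; Player II gets 4.9, best alternative 1.5. No profitable deviation — NE.
(Top, CR): Player II can switch to L (0.4 → 1.5). Not NE.
(Top, R): Player I can switch to Middle (1.6 → 2.9). Not NE.
(Middle, L): Player I gets 4.5, best alternative 1.7; Player II gets 5.9, best alternative 5.4. No profitable deviation — NE.
(Middle, CL): Player I can switch to Top (0.6 → 5.6). Not NE.
(Middle, CR): Player I can switch to Top (2.6 → 3.6). Not NE.
(Middle, R): Player I can switch to Bottom (2.9 → 5.2). Not NE.
(Bottom, L): Player I can switch to Middle (1.7 → 4.5). Not NE.
(Bottom, CL): Player I can switch to Top (0.8 → 5.6). Not NE.
(Bottom, CR): Player I can switch to Top (0.8 → 3.6). Not NE.
(Bottom, R): Player I gets 5.2, best alternative 2.9; Player II gets 5.7, best alternative 2.6. No profitable deviation — NE.

The pure Nash equilibria are (Top, CL) and (Middle, L) and (Bottom, R).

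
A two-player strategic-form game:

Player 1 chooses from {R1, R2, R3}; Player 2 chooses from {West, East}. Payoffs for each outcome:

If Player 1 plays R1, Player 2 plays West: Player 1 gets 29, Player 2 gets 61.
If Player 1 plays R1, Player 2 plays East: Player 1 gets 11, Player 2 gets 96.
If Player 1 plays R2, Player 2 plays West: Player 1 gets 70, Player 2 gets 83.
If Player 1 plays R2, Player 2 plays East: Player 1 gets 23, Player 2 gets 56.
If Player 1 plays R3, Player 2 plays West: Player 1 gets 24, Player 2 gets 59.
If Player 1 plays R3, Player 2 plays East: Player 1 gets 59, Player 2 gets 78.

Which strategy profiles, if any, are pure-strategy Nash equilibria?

Player 1 against West: payoffs 29, 70, 24 → best response R2.
Player 1 against East: payoffs 11, 23, 59 → best response R3.
Player 2 against R1: payoffs 61, 96 → best response East.
Player 2 against R2: payoffs 83, 56 → best response West.
Player 2 against R3: payoffs 59, 78 → best response East.
Mutual best responses: (R2, West); (R3, East).

(R2, West) and (R3, East)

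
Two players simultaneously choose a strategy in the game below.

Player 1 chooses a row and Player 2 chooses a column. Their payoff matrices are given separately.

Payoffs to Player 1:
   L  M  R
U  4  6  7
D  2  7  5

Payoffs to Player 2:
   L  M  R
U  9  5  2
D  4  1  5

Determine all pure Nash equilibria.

Player 1 against L: payoffs 4, 2 → best response U.
Player 1 against M: payoffs 6, 7 → best response D.
Player 1 against R: payoffs 7, 5 → best response U.
Player 2 against U: payoffs 9, 5, 2 → best response L.
Player 2 against D: payoffs 4, 1, 5 → best response R.
Mutual best responses: (U, L).

Pure NE: (U, L)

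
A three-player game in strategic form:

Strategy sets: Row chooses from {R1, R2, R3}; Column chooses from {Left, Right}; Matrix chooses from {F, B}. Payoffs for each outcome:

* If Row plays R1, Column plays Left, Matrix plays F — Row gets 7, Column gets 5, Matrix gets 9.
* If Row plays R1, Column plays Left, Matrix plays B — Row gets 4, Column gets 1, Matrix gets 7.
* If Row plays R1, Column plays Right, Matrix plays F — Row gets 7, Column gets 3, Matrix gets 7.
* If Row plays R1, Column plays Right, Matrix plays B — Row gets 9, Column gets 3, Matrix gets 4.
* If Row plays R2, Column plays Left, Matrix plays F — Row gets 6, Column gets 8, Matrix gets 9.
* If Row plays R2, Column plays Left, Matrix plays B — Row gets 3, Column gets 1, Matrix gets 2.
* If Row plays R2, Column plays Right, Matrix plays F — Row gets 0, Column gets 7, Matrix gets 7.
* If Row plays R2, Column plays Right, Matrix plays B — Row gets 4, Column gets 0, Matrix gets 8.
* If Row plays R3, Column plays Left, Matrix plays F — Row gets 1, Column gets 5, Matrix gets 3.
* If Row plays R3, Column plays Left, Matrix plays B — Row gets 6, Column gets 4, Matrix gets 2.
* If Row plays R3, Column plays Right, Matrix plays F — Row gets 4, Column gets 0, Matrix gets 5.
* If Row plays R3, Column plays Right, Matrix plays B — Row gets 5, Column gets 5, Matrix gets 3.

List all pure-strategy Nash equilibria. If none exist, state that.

Pure NE: (R1, Left, F)

(R1, Left, F): Row gets 7, best alternative 6; Column gets 5, best alternative 3; Matrix gets 9, best alternative 7. No profitable deviation — NE.
(R1, Left, B): Row can switch to R3 (4 → 6). Not NE.
(R1, Right, F): Column can switch to Left (3 → 5). Not NE.
(R1, Right, B): Matrix can switch to F (4 → 7). Not NE.
(R2, Left, F): Row can switch to R1 (6 → 7). Not NE.
(R2, Left, B): Row can switch to R1 (3 → 4). Not NE.
(R2, Right, F): Row can switch to R1 (0 → 7). Not NE.
(R2, Right, B): Row can switch to R1 (4 → 9). Not NE.
(R3, Left, F): Row can switch to R1 (1 → 7). Not NE.
(The remaining 3 profiles each have a profitable deviation by the same check.)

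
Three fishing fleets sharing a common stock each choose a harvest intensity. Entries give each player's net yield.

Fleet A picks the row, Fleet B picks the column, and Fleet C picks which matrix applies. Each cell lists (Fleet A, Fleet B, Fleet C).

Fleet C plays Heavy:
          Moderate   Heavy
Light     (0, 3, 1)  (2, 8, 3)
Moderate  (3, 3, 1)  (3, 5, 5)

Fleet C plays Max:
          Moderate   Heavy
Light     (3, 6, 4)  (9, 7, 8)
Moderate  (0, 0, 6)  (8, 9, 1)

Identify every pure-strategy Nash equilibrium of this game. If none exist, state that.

Pure-strategy Nash equilibria: (Light, Heavy, Max) and (Moderate, Heavy, Heavy)

For each player, find the best response to each opponent profile; mutual best responses are the pure NE.
Fleet A against (Moderate, Heavy): payoffs 0, 3 → best response Moderate.
Fleet A against (Moderate, Max): payoffs 3, 0 → best response Light.
Fleet A against (Heavy, Heavy): payoffs 2, 3 → best response Moderate.
Fleet A against (Heavy, Max): payoffs 9, 8 → best response Light.
Fleet B against (Light, Heavy): payoffs 3, 8 → best response Heavy.
Fleet B against (Light, Max): payoffs 6, 7 → best response Heavy.
Fleet B against (Moderate, Heavy): payoffs 3, 5 → best response Heavy.
Fleet B against (Moderate, Max): payoffs 0, 9 → best response Heavy.
Fleet C against (Light, Moderate): payoffs 1, 4 → best response Max.
Fleet C against (Light, Heavy): payoffs 3, 8 → best response Max.
Fleet C against (Moderate, Moderate): payoffs 1, 6 → best response Max.
Fleet C against (Moderate, Heavy): payoffs 5, 1 → best response Heavy.
Mutual best responses: (Light, Heavy, Max); (Moderate, Heavy, Heavy).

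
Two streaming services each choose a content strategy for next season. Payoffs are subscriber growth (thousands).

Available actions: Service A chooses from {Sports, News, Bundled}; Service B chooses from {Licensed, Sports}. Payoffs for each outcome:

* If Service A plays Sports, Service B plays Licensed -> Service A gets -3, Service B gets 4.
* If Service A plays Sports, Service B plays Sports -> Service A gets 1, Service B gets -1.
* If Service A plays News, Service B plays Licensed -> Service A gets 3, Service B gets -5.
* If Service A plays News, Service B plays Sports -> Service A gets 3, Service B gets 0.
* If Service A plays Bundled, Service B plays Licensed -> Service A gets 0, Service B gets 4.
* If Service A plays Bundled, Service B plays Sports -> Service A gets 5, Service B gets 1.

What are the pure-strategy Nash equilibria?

Service A against Licensed: payoffs -3, 3, 0 → best response News.
Service A against Sports: payoffs 1, 3, 5 → best response Bundled.
Service B against Sports: payoffs 4, -1 → best response Licensed.
Service B against News: payoffs -5, 0 → best response Sports.
Service B against Bundled: payoffs 4, 1 → best response Licensed.
No profile is a mutual best response for all players.

No pure-strategy Nash equilibrium.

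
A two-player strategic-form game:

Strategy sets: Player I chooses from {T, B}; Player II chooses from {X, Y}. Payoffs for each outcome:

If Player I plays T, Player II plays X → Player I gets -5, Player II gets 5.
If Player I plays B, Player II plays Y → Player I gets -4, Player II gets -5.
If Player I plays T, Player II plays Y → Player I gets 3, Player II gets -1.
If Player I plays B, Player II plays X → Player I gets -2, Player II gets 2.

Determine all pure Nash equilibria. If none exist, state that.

Player I against X: payoffs -5, -2 → best response B.
Player I against Y: payoffs 3, -4 → best response T.
Player II against T: payoffs 5, -1 → best response X.
Player II against B: payoffs 2, -5 → best response X.
Mutual best responses: (B, X).

Pure NE: (B, X)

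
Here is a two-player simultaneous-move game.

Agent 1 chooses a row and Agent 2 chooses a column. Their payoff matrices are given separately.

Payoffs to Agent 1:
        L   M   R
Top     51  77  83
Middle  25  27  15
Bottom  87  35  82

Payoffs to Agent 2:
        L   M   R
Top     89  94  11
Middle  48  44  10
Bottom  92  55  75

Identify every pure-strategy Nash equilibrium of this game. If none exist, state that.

Check each profile: it is a Nash equilibrium iff no player can strictly gain by switching unilaterally.
(Top, L): Agent 1 can switch to Bottom (51 → 87). Not NE.
(Top, M): Agent 1 gets 77, best alternative 35; Agent 2 gets 94, best alternative 89. No profitable deviation — NE.
(Top, R): Agent 2 can switch to L (11 → 89). Not NE.
(Middle, L): Agent 1 can switch to Top (25 → 51). Not NE.
(Middle, M): Agent 1 can switch to Top (27 → 77). Not NE.
(Middle, R): Agent 1 can switch to Top (15 → 83). Not NE.
(Bottom, L): Agent 1 gets 87, best alternative 51; Agent 2 gets 92, best alternative 75. No profitable deviation — NE.
(Bottom, M): Agent 1 can switch to Top (35 → 77). Not NE.
(Bottom, R): Agent 1 can switch to Top (82 → 83). Not NE.

The pure Nash equilibria are (Top, M); (Bottom, L).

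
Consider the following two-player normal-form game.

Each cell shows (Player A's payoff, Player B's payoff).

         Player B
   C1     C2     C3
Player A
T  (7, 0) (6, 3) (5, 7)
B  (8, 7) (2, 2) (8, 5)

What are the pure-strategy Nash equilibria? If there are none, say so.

Player A against C1: payoffs 7, 8 → best response B.
Player A against C2: payoffs 6, 2 → best response T.
Player A against C3: payoffs 5, 8 → best response B.
Player B against T: payoffs 0, 3, 7 → best response C3.
Player B against B: payoffs 7, 2, 5 → best response C1.
Mutual best responses: (B, C1).

(B, C1)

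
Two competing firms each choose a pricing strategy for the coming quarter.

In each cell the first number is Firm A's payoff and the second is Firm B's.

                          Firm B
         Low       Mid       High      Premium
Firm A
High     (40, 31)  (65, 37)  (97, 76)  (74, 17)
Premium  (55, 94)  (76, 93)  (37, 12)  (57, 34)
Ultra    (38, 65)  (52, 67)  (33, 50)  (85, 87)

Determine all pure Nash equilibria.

Mark each player's best response to every combination of opponents' strategies; a profile where every player is best-responding is a pure Nash equilibrium.
Firm A against Low: payoffs 40, 55, 38 → best response Premium.
Firm A against Mid: payoffs 65, 76, 52 → best response Premium.
Firm A against High: payoffs 97, 37, 33 → best response High.
Firm A against Premium: payoffs 74, 57, 85 → best response Ultra.
Firm B against High: payoffs 31, 37, 76, 17 → best response High.
Firm B against Premium: payoffs 94, 93, 12, 34 → best response Low.
Firm B against Ultra: payoffs 65, 67, 50, 87 → best response Premium.
Mutual best responses: (High, High); (Premium, Low); (Ultra, Premium).

(High, High) and (Premium, Low) and (Ultra, Premium)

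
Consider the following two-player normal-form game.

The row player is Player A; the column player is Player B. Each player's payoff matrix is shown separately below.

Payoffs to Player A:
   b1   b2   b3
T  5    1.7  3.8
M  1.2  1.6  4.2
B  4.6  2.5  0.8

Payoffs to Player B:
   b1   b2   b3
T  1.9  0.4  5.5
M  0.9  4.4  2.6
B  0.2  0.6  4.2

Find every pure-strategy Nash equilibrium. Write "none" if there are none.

(T, b1): Player B can switch to b3 (1.9 → 5.5). Not NE.
(T, b2): Player A can switch to B (1.7 → 2.5). Not NE.
(T, b3): Player A can switch to M (3.8 → 4.2). Not NE.
(M, b1): Player A can switch to T (1.2 → 5). Not NE.
(M, b2): Player A can switch to T (1.6 → 1.7). Not NE.
(M, b3): Player B can switch to b2 (2.6 → 4.4). Not NE.
(The remaining 3 profiles each have a profitable deviation by the same check.)

No pure-strategy Nash equilibrium.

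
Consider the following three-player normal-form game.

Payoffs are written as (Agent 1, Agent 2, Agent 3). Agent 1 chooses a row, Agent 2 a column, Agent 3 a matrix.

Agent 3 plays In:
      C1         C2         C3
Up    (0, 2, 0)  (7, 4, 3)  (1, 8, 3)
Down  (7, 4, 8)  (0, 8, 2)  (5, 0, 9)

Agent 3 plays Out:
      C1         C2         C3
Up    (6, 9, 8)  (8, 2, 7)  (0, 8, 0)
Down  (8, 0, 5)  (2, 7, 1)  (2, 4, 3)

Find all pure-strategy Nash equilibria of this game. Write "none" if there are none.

There is no pure-strategy Nash equilibrium.

Agent 1 against (C1, In): payoffs 0, 7 → best response Down.
Agent 1 against (C1, Out): payoffs 6, 8 → best response Down.
Agent 1 against (C2, In): payoffs 7, 0 → best response Up.
Agent 1 against (C2, Out): payoffs 8, 2 → best response Up.
Agent 1 against (C3, In): payoffs 1, 5 → best response Down.
Agent 1 against (C3, Out): payoffs 0, 2 → best response Down.
Agent 2 against (Up, In): payoffs 2, 4, 8 → best response C3.
Agent 2 against (Up, Out): payoffs 9, 2, 8 → best response C1.
Agent 2 against (Down, In): payoffs 4, 8, 0 → best response C2.
Agent 2 against (Down, Out): payoffs 0, 7, 4 → best response C2.
Agent 3 against (Up, C1): payoffs 0, 8 → best response Out.
Agent 3 against (Up, C2): payoffs 3, 7 → best response Out.
Agent 3 against (Up, C3): payoffs 3, 0 → best response In.
Agent 3 against (Down, C1): payoffs 8, 5 → best response In.
Agent 3 against (Down, C2): payoffs 2, 1 → best response In.
Agent 3 against (Down, C3): payoffs 9, 3 → best response In.
No profile is a mutual best response for all players.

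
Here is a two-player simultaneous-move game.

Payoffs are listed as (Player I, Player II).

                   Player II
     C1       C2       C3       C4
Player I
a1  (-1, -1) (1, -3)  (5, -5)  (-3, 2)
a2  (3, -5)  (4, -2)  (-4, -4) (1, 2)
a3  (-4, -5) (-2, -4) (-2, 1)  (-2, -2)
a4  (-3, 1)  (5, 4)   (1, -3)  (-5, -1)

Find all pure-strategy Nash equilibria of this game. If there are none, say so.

The pure Nash equilibria are (a2, C4), (a4, C2).

(a1, C1): Player I can switch to a2 (-1 → 3). Not NE.
(a1, C2): Player I can switch to a2 (1 → 4). Not NE.
(a1, C3): Player II can switch to C1 (-5 → -1). Not NE.
(a1, C4): Player I can switch to a2 (-3 → 1). Not NE.
(a2, C1): Player II can switch to C2 (-5 → -2). Not NE.
(a2, C2): Player I can switch to a4 (4 → 5). Not NE.
(a2, C3): Player I can switch to a1 (-4 → 5). Not NE.
(a2, C4): Player I gets 1, best alternative -2; Player II gets 2, best alternative -2. No profitable deviation — NE.
(a3, C1): Player I can switch to a1 (-4 → -1). Not NE.
(a4, C2): Player I gets 5, best alternative 4; Player II gets 4, best alternative 1. No profitable deviation — NE.
(The remaining 6 profiles each have a profitable deviation by the same check.)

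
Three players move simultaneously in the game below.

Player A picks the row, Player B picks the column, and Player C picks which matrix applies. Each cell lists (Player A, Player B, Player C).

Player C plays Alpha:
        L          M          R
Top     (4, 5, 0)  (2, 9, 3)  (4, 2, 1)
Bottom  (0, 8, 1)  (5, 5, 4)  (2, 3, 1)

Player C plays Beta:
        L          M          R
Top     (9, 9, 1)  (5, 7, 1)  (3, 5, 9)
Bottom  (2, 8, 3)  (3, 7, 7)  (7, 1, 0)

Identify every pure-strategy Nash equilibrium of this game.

Pure NE: (Top, L, Beta)

(Top, L, Alpha): Player B can switch to M (5 → 9). Not NE.
(Top, L, Beta): Player A gets 9, best alternative 2; Player B gets 9, best alternative 7; Player C gets 1, best alternative 0. No profitable deviation — NE.
(Top, M, Alpha): Player A can switch to Bottom (2 → 5). Not NE.
(Top, M, Beta): Player B can switch to L (7 → 9). Not NE.
(Top, R, Alpha): Player B can switch to L (2 → 5). Not NE.
(Top, R, Beta): Player A can switch to Bottom (3 → 7). Not NE.
(Bottom, L, Alpha): Player A can switch to Top (0 → 4). Not NE.
(The remaining 5 profiles each have a profitable deviation by the same check.)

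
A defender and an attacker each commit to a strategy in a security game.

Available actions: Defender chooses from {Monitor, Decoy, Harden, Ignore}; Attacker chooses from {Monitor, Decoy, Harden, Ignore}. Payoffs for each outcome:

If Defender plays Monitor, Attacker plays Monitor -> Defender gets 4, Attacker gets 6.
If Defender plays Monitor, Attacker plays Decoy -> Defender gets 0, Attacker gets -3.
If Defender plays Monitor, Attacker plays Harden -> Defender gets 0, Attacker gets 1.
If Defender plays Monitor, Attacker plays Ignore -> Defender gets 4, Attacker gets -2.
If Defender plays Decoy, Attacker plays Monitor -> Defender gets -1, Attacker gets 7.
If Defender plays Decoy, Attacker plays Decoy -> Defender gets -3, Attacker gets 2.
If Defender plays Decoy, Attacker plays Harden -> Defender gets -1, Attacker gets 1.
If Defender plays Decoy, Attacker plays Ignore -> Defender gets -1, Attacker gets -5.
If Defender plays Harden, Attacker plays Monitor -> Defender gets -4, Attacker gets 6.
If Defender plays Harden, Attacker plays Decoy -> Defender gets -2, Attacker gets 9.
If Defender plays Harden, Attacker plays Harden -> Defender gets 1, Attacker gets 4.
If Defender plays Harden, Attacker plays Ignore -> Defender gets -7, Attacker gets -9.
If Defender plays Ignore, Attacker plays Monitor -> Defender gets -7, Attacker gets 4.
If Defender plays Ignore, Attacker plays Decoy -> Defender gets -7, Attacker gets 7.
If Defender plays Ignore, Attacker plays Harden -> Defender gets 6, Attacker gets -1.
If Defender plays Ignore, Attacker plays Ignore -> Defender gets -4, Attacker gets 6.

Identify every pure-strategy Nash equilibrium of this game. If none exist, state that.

(Monitor, Monitor)

(Monitor, Monitor): Defender gets 4, best alternative -1; Attacker gets 6, best alternative 1. No profitable deviation — NE.
(Monitor, Decoy): Attacker can switch to Monitor (-3 → 6). Not NE.
(Monitor, Harden): Defender can switch to Harden (0 → 1). Not NE.
(Monitor, Ignore): Attacker can switch to Monitor (-2 → 6). Not NE.
(Decoy, Monitor): Defender can switch to Monitor (-1 → 4). Not NE.
(Decoy, Decoy): Defender can switch to Monitor (-3 → 0). Not NE.
(Decoy, Harden): Defender can switch to Monitor (-1 → 0). Not NE.
(Decoy, Ignore): Defender can switch to Monitor (-1 → 4). Not NE.
(Harden, Monitor): Defender can switch to Monitor (-4 → 4). Not NE.
(Harden, Decoy): Defender can switch to Monitor (-2 → 0). Not NE.
(Harden, Harden): Defender can switch to Ignore (1 → 6). Not NE.
(The remaining 5 profiles each have a profitable deviation by the same check.)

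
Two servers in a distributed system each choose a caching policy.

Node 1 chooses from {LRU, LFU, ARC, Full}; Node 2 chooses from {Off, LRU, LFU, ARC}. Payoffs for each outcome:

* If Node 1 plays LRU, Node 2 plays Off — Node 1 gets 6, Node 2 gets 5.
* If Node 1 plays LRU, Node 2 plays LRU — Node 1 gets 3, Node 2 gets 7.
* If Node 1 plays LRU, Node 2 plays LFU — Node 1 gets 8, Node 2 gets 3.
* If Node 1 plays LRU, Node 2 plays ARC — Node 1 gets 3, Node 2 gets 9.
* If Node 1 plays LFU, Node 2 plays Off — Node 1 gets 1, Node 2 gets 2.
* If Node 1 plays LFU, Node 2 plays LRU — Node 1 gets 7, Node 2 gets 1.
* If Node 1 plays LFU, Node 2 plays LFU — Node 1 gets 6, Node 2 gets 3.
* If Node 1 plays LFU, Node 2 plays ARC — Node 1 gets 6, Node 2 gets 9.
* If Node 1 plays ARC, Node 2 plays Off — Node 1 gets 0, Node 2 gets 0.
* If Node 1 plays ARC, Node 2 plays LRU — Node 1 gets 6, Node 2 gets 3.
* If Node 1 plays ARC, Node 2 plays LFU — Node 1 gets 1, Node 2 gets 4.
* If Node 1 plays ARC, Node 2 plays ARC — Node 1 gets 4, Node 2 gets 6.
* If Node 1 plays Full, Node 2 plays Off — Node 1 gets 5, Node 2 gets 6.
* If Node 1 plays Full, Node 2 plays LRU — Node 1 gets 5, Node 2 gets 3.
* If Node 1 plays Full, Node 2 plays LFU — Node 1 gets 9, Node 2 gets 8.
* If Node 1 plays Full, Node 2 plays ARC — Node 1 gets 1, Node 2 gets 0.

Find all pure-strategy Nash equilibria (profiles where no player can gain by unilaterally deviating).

(LFU, ARC); (Full, LFU)

Node 1 against Off: payoffs 6, 1, 0, 5 → best response LRU.
Node 1 against LRU: payoffs 3, 7, 6, 5 → best response LFU.
Node 1 against LFU: payoffs 8, 6, 1, 9 → best response Full.
Node 1 against ARC: payoffs 3, 6, 4, 1 → best response LFU.
Node 2 against LRU: payoffs 5, 7, 3, 9 → best response ARC.
Node 2 against LFU: payoffs 2, 1, 3, 9 → best response ARC.
Node 2 against ARC: payoffs 0, 3, 4, 6 → best response ARC.
Node 2 against Full: payoffs 6, 3, 8, 0 → best response LFU.
Mutual best responses: (LFU, ARC); (Full, LFU).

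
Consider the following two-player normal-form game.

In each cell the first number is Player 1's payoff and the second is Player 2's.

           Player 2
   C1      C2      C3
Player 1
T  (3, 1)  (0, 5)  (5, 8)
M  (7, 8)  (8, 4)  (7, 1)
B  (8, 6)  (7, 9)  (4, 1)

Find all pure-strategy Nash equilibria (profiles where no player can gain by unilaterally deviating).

No pure-strategy Nash equilibrium.

Mark each player's best response to every combination of opponents' strategies; a profile where every player is best-responding is a pure Nash equilibrium.
Player 1 against C1: payoffs 3, 7, 8 → best response B.
Player 1 against C2: payoffs 0, 8, 7 → best response M.
Player 1 against C3: payoffs 5, 7, 4 → best response M.
Player 2 against T: payoffs 1, 5, 8 → best response C3.
Player 2 against M: payoffs 8, 4, 1 → best response C1.
Player 2 against B: payoffs 6, 9, 1 → best response C2.
No profile is a mutual best response for all players.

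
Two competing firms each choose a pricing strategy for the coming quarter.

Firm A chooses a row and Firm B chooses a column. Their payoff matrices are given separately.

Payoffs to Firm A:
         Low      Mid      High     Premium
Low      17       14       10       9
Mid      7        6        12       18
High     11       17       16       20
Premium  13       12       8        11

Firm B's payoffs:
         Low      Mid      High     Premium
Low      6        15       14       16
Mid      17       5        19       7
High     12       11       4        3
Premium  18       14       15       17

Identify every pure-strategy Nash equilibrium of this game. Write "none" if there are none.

This game has no pure Nash equilibrium.

Firm A against Low: payoffs 17, 7, 11, 13 → best response Low.
Firm A against Mid: payoffs 14, 6, 17, 12 → best response High.
Firm A against High: payoffs 10, 12, 16, 8 → best response High.
Firm A against Premium: payoffs 9, 18, 20, 11 → best response High.
Firm B against Low: payoffs 6, 15, 14, 16 → best response Premium.
Firm B against Mid: payoffs 17, 5, 19, 7 → best response High.
Firm B against High: payoffs 12, 11, 4, 3 → best response Low.
Firm B against Premium: payoffs 18, 14, 15, 17 → best response Low.
No profile is a mutual best response for all players.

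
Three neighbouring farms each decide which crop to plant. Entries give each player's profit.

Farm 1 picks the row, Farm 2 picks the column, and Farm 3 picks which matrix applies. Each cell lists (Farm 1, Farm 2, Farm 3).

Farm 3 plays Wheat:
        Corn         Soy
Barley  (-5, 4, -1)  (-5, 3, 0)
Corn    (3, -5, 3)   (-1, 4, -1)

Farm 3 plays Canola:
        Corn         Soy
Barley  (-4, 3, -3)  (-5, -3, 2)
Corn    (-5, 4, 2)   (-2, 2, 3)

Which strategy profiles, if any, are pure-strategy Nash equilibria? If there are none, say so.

This game has no pure Nash equilibrium.

(Barley, Corn, Wheat): Farm 1 can switch to Corn (-5 → 3). Not NE.
(Barley, Corn, Canola): Farm 3 can switch to Wheat (-3 → -1). Not NE.
(Barley, Soy, Wheat): Farm 1 can switch to Corn (-5 → -1). Not NE.
(Barley, Soy, Canola): Farm 1 can switch to Corn (-5 → -2). Not NE.
(Corn, Corn, Wheat): Farm 2 can switch to Soy (-5 → 4). Not NE.
(Corn, Corn, Canola): Farm 1 can switch to Barley (-5 → -4). Not NE.
(The remaining 2 profiles each have a profitable deviation by the same check.)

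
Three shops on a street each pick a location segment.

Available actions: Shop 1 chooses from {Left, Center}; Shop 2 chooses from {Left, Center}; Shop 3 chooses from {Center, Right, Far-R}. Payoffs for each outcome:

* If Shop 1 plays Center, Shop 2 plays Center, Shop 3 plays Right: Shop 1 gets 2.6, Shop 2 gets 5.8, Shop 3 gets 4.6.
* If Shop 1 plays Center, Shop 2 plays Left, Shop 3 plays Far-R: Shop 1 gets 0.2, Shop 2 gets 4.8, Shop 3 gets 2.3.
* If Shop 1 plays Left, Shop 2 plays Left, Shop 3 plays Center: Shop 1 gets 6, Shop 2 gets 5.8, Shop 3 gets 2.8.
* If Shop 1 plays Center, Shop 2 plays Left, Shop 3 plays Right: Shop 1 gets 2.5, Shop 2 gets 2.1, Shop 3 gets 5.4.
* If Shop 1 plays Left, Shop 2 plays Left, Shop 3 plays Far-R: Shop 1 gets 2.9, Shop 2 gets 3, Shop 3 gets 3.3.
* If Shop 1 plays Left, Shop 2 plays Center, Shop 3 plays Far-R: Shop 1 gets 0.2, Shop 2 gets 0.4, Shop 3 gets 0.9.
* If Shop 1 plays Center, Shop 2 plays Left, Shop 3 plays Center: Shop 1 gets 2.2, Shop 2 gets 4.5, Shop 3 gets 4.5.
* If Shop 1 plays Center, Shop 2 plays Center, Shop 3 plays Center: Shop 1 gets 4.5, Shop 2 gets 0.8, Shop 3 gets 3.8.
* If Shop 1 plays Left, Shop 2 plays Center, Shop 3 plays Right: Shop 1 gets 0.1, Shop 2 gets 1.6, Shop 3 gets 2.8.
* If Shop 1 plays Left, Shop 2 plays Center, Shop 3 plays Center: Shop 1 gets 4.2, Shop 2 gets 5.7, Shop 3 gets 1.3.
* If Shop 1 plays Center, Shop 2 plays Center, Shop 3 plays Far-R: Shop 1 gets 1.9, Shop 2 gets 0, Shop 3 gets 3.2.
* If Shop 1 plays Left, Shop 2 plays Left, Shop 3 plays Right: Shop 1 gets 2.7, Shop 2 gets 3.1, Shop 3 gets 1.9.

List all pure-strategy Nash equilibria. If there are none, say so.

(Left, Left, Far-R) and (Center, Center, Right)

For each strategy profile, look for a profitable unilateral deviation.
(Left, Left, Center): Shop 3 can switch to Far-R (2.8 → 3.3). Not NE.
(Left, Left, Right): Shop 3 can switch to Center (1.9 → 2.8). Not NE.
(Left, Left, Far-R): Shop 1 gets 2.9, best alternative 0.2; Shop 2 gets 3, best alternative 0.4; Shop 3 gets 3.3, best alternative 2.8. No profitable deviation — NE.
(Left, Center, Center): Shop 1 can switch to Center (4.2 → 4.5). Not NE.
(Left, Center, Right): Shop 1 can switch to Center (0.1 → 2.6). Not NE.
(Left, Center, Far-R): Shop 1 can switch to Center (0.2 → 1.9). Not NE.
(Center, Left, Center): Shop 1 can switch to Left (2.2 → 6). Not NE.
(Center, Left, Right): Shop 1 can switch to Left (2.5 → 2.7). Not NE.
(Center, Left, Far-R): Shop 1 can switch to Left (0.2 → 2.9). Not NE.
(Center, Center, Center): Shop 2 can switch to Left (0.8 → 4.5). Not NE.
(Center, Center, Right): Shop 1 gets 2.6, best alternative 0.1; Shop 2 gets 5.8, best alternative 2.1; Shop 3 gets 4.6, best alternative 3.8. No profitable deviation — NE.
(Center, Center, Far-R): Shop 2 can switch to Left (0 → 4.8). Not NE.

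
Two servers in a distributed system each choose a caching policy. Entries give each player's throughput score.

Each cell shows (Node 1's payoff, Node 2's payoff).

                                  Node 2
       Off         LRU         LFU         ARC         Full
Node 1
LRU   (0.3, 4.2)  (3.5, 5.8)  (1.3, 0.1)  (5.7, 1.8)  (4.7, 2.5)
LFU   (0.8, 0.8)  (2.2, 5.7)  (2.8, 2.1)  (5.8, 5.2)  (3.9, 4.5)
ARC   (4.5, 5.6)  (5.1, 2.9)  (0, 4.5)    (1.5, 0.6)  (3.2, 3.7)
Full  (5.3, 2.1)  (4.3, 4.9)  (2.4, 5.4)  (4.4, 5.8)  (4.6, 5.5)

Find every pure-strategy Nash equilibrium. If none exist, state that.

Node 1 against Off: payoffs 0.3, 0.8, 4.5, 5.3 → best response Full.
Node 1 against LRU: payoffs 3.5, 2.2, 5.1, 4.3 → best response ARC.
Node 1 against LFU: payoffs 1.3, 2.8, 0, 2.4 → best response LFU.
Node 1 against ARC: payoffs 5.7, 5.8, 1.5, 4.4 → best response LFU.
Node 1 against Full: payoffs 4.7, 3.9, 3.2, 4.6 → best response LRU.
Node 2 against LRU: payoffs 4.2, 5.8, 0.1, 1.8, 2.5 → best response LRU.
Node 2 against LFU: payoffs 0.8, 5.7, 2.1, 5.2, 4.5 → best response LRU.
Node 2 against ARC: payoffs 5.6, 2.9, 4.5, 0.6, 3.7 → best response Off.
Node 2 against Full: payoffs 2.1, 4.9, 5.4, 5.8, 5.5 → best response ARC.
No profile is a mutual best response for all players.

none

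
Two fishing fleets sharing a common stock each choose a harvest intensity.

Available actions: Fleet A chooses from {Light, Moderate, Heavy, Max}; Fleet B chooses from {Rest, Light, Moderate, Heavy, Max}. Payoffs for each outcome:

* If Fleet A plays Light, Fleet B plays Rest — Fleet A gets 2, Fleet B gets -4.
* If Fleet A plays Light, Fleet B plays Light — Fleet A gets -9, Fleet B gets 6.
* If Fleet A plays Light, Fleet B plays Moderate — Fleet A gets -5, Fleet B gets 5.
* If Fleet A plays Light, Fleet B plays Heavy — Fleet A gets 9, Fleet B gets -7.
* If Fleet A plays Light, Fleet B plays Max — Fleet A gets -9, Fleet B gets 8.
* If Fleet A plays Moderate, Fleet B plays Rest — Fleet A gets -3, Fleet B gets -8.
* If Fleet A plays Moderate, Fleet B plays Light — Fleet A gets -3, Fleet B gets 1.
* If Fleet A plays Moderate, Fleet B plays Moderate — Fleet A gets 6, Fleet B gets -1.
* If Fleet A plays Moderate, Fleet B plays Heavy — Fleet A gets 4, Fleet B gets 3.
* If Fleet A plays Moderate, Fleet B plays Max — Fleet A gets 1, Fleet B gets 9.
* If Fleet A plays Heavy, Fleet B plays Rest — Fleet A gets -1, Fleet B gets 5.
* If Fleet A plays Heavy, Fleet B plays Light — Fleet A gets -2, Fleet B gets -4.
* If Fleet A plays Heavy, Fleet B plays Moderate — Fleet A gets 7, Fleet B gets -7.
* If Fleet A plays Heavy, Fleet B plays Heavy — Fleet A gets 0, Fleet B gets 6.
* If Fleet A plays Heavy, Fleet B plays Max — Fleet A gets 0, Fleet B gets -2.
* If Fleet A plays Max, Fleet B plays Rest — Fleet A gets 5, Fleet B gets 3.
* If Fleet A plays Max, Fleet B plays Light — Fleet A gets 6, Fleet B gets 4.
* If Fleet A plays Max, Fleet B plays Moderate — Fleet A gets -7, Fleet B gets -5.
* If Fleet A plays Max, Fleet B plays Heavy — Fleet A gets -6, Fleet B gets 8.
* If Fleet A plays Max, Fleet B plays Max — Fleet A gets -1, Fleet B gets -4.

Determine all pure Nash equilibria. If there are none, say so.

Pure NE: (Moderate, Max)

Fleet A against Rest: payoffs 2, -3, -1, 5 → best response Max.
Fleet A against Light: payoffs -9, -3, -2, 6 → best response Max.
Fleet A against Moderate: payoffs -5, 6, 7, -7 → best response Heavy.
Fleet A against Heavy: payoffs 9, 4, 0, -6 → best response Light.
Fleet A against Max: payoffs -9, 1, 0, -1 → best response Moderate.
Fleet B against Light: payoffs -4, 6, 5, -7, 8 → best response Max.
Fleet B against Moderate: payoffs -8, 1, -1, 3, 9 → best response Max.
Fleet B against Heavy: payoffs 5, -4, -7, 6, -2 → best response Heavy.
Fleet B against Max: payoffs 3, 4, -5, 8, -4 → best response Heavy.
Mutual best responses: (Moderate, Max).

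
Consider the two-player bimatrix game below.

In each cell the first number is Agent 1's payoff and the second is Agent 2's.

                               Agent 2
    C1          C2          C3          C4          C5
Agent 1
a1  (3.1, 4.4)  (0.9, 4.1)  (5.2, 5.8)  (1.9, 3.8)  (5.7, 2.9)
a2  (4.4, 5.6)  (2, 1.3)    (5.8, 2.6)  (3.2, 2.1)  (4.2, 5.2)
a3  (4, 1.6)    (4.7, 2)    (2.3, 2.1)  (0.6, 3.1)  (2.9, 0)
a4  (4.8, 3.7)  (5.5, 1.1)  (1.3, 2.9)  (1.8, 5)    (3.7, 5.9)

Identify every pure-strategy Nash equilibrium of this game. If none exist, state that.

Check each profile: it is a Nash equilibrium iff no player can strictly gain by switching unilaterally.
(a1, C1): Agent 1 can switch to a2 (3.1 → 4.4). Not NE.
(a1, C2): Agent 1 can switch to a2 (0.9 → 2). Not NE.
(a1, C3): Agent 1 can switch to a2 (5.2 → 5.8). Not NE.
(a1, C4): Agent 1 can switch to a2 (1.9 → 3.2). Not NE.
(a1, C5): Agent 2 can switch to C1 (2.9 → 4.4). Not NE.
(a2, C1): Agent 1 can switch to a4 (4.4 → 4.8). Not NE.
(a2, C2): Agent 1 can switch to a3 (2 → 4.7). Not NE.
(a2, C3): Agent 2 can switch to C1 (2.6 → 5.6). Not NE.
(a2, C4): Agent 2 can switch to C1 (2.1 → 5.6). Not NE.
(a2, C5): Agent 1 can switch to a1 (4.2 → 5.7). Not NE.
(The remaining 10 profiles each have a profitable deviation by the same check.)

none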